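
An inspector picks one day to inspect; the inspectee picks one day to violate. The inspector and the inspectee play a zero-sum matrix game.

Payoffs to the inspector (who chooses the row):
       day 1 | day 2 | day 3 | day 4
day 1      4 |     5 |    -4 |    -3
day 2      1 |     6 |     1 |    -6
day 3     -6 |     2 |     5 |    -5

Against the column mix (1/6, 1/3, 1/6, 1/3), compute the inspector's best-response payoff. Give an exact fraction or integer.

day 1: (4)·(1/6) + (5)·(1/3) + (-4)·(1/6) + (-3)·(1/3) = 2/3.
day 2: (1)·(1/6) + (6)·(1/3) + (1)·(1/6) + (-6)·(1/3) = 1/3.
day 3: (-6)·(1/6) + (2)·(1/3) + (5)·(1/6) + (-5)·(1/3) = -7/6.
The best pure response is day 1 with expected payoff 2/3.

2/3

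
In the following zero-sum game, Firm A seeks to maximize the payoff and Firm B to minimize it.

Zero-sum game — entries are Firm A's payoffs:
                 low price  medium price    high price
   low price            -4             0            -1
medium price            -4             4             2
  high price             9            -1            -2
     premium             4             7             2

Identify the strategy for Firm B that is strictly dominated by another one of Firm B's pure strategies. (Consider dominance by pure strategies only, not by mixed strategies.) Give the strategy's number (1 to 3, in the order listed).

Firm B prefers columns that give Firm A less. Compare medium price with high price: -1 < 0, 2 < 4, -2 < -1, 2 < 7.
So high price strictly dominates medium price for Firm B; medium price is strictly dominated.

2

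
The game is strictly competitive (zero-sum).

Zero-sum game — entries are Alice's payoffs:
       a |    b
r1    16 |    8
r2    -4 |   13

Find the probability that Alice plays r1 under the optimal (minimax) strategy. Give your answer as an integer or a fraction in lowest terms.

Row minima are 8 and -4, so Alice's maximin is 8; column maxima are 16 and 13, so Bob's minimax is 13. These differ, so the equilibrium is in mixed strategies.
Let Alice play r1 with probability p. Bob is indifferent when 16p − 4(1−p) = 8p + 13(1−p), giving p = 17/25.

17/25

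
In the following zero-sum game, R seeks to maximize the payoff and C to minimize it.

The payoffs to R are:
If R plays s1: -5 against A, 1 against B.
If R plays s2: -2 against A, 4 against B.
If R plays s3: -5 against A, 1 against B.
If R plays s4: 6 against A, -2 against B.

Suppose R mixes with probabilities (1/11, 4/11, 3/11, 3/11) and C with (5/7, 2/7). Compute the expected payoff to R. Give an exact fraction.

-2/7

Against (5/7, 2/7), each row's expected payoff is s1: -23/7; s2: -2/7; s3: -23/7; s4: 26/7.
Taking the (1/11, 4/11, 3/11, 3/11)-weighted average: (1/11)·(-23/7) + (4/11)·(-2/7) + (3/11)·(-23/7) + (3/11)·(26/7) = -2/7.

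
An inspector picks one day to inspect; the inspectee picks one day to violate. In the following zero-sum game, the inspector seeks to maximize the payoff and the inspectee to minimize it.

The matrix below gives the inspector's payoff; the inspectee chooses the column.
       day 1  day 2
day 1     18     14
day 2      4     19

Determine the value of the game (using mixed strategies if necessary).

286/19

Row minima are 14 and 4, so the inspector's maximin is 14; column maxima are 18 and 19, so the inspectee's minimax is 18. These differ, so the equilibrium is in mixed strategies.
Let the inspector play day 1 with probability p. The inspectee is indifferent when 18p + 4(1−p) = 14p + 19(1−p), giving p = 15/19.
Let the inspectee play day 1 with probability q. The inspector is indifferent when 18q + 14(1−q) = 4q + 19(1−q), giving q = 5/19.
The value is 18·(5/19) + (14)·(14/19) = 286/19.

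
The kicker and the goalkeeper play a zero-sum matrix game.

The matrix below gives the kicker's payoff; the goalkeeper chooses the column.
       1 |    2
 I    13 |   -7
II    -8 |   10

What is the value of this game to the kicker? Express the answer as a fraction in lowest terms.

Row minima are -7 and -8, so the kicker's maximin is -7; column maxima are 13 and 10, so the goalkeeper's minimax is 10. These differ, so the equilibrium is in mixed strategies.
Let the kicker play I with probability p. The goalkeeper is indifferent when 13p − 8(1−p) = −7p + 10(1−p), giving p = 9/19.
Let the goalkeeper play 1 with probability q. The kicker is indifferent when 13q − 7(1−q) = −8q + 10(1−q), giving q = 17/38.
The value is 13·(17/38) + (-7)·(21/38) = 37/19.

37/19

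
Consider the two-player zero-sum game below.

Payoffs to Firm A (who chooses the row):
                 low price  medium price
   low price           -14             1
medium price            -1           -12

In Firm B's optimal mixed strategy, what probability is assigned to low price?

Row minima are -14 and -12, so Firm A's maximin is -12; column maxima are -1 and 1, so Firm B's minimax is -1. These differ, so the equilibrium is in mixed strategies.
Let Firm B play low price with probability q. Firm A is indifferent when −14q + (1−q) = −q − 12(1−q), giving q = 1/2.

1/2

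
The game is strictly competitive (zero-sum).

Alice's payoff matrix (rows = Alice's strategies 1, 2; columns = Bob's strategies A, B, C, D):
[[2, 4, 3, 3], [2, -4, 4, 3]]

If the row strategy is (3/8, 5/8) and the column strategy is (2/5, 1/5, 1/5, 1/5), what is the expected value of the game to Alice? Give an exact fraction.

Against (2/5, 1/5, 1/5, 1/5), each row's expected payoff is 1: 14/5; 2: 7/5.
Taking the (3/8, 5/8)-weighted average: (3/8)·(14/5) + (5/8)·(7/5) = 77/40.

77/40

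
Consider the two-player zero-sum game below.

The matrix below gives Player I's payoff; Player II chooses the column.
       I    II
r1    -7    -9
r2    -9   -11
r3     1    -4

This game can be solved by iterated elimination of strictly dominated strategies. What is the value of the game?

Row r1 is strictly dominated by row r3 (1>-7, -4>-9); eliminate r1.
Row r2 is strictly dominated by row r3 (1>-9, -4>-11); eliminate r2.
Column I is strictly dominated by II for Player II (-4<1); eliminate I.
Only (r3, II) remains, with payoff -4.

-4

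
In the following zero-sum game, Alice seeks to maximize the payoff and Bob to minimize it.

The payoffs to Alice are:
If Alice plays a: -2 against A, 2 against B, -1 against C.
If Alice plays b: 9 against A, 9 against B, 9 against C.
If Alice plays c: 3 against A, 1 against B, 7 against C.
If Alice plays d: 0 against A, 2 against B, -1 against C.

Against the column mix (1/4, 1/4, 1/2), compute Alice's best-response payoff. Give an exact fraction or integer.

a: (-2)·(1/4) + (2)·(1/4) + (-1)·(1/2) = -1/2.
b: (9)·(1/4) + (9)·(1/4) + (9)·(1/2) = 9.
c: (3)·(1/4) + (1)·(1/4) + (7)·(1/2) = 9/2.
d: (0)·(1/4) + (2)·(1/4) + (-1)·(1/2) = 0.
The best pure response is b with expected payoff 9.

9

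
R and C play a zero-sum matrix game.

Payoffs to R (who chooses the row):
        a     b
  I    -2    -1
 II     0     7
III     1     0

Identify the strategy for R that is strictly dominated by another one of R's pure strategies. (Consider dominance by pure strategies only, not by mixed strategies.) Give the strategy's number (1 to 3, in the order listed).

Compare I with II: 0 > -2, 7 > -1.
So II strictly dominates I for R; I is strictly dominated.

1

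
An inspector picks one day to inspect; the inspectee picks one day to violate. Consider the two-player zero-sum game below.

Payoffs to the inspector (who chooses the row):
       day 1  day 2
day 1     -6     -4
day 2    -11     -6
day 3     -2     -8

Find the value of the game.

Row day 2 is strictly dominated by row day 1, so the inspector never plays it.
The remaining 2×2 game on (day 1, day 3) × (day 1, day 2) has no saddle point. Let the inspector play day 1 with probability p; indifference gives −6p − 2(1−p) = −4p − 8(1−p), so p = 3/4.
Similarly the inspectee's optimal q on day 1 is 1/2, and the value is -6·(1/2) + (-4)·(1/2) = -5.

-5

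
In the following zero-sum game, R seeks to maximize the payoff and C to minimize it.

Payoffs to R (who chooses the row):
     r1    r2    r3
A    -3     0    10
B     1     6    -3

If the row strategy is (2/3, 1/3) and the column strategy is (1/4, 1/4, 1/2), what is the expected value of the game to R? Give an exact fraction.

Against (1/4, 1/4, 1/2), each row's expected payoff is A: 17/4; B: 1/4.
Taking the (2/3, 1/3)-weighted average: (2/3)·(17/4) + (1/3)·(1/4) = 35/12.

35/12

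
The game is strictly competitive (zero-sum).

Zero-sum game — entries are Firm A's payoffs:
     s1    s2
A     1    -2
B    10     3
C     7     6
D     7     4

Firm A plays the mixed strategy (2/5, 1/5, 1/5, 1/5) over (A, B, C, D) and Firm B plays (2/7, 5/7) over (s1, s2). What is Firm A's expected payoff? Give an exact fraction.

Against (2/7, 5/7), each row's expected payoff is A: -8/7; B: 5; C: 44/7; D: 34/7.
Taking the (2/5, 1/5, 1/5, 1/5)-weighted average: (2/5)·(-8/7) + (1/5)·(5) + (1/5)·(44/7) + (1/5)·(34/7) = 97/35.

97/35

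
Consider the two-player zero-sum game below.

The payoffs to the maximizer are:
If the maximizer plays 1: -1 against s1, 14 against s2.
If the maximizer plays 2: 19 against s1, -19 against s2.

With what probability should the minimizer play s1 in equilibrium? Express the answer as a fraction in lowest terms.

Row minima are -1 and -19, so the maximizer's maximin is -1; column maxima are 19 and 14, so the minimizer's minimax is 14. These differ, so the equilibrium is in mixed strategies.
Let the minimizer play s1 with probability q. The maximizer is indifferent when −q + 14(1−q) = 19q − 19(1−q), giving q = 33/53.

33/53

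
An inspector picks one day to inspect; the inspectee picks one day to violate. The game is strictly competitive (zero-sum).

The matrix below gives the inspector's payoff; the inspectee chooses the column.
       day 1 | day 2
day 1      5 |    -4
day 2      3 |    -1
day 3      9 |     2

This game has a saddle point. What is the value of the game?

Row minima: -4, -1, 2 → the inspector's maximin is 2.
Column maxima: 9, 2 → the inspectee's minimax is 2.
They coincide at (day 3, day 2), so the value is 2.

2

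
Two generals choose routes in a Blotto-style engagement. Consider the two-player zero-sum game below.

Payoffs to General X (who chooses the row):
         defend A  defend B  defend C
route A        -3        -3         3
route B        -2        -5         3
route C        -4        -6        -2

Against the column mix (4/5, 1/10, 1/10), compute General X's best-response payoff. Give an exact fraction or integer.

route A: (-3)·(4/5) + (-3)·(1/10) + (3)·(1/10) = -12/5.
route B: (-2)·(4/5) + (-5)·(1/10) + (3)·(1/10) = -9/5.
route C: (-4)·(4/5) + (-6)·(1/10) + (-2)·(1/10) = -4.
The best pure response is route B with expected payoff -9/5.

-9/5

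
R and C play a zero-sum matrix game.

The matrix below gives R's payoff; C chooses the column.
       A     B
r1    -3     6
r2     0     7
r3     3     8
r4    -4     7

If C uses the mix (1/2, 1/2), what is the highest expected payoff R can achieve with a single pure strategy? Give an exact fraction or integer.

r1: (-3)·(1/2) + (6)·(1/2) = 3/2.
r2: (0)·(1/2) + (7)·(1/2) = 7/2.
r3: (3)·(1/2) + (8)·(1/2) = 11/2.
r4: (-4)·(1/2) + (7)·(1/2) = 3/2.
The best pure response is r3 with expected payoff 11/2.

11/2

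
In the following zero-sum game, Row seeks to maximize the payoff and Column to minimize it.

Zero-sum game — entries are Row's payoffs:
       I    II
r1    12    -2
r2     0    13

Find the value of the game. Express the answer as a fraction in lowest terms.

Row minima are -2 and 0, so Row's maximin is 0; column maxima are 12 and 13, so Column's minimax is 12. These differ, so the equilibrium is in mixed strategies.
Let Row play r1 with probability p. Column is indifferent when 12p = −2p + 13(1−p), giving p = 13/27.
Let Column play I with probability q. Row is indifferent when 12q − 2(1−q) = 13(1−q), giving q = 5/9.
The value is 12·(5/9) + (-2)·(4/9) = 52/9.

52/9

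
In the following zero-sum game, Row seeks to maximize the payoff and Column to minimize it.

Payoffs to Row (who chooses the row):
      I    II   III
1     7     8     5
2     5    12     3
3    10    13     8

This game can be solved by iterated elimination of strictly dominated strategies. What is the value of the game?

8

Column II is strictly dominated by I for Column (7<8, 5<12, 10<13); eliminate II.
Column I is strictly dominated by III for Column (5<7, 3<5, 8<10); eliminate I.
Row 2 is strictly dominated by row 1 (5>3); eliminate 2.
Row 1 is strictly dominated by row 3 (8>5); eliminate 1.
Only (3, III) remains, with payoff 8.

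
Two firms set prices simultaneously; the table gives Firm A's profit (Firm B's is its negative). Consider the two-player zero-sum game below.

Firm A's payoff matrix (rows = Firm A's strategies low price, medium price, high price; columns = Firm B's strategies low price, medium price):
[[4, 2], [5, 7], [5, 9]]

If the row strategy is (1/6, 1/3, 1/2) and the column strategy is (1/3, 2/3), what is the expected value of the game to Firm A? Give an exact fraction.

Against (1/3, 2/3), each row's expected payoff is low price: 8/3; medium price: 19/3; high price: 23/3.
Taking the (1/6, 1/3, 1/2)-weighted average: (1/6)·(8/3) + (1/3)·(19/3) + (1/2)·(23/3) = 115/18.

115/18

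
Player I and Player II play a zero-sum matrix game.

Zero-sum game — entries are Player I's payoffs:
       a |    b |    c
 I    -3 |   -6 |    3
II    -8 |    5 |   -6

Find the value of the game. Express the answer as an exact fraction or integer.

-63/16

Column c is strictly dominated by a for Player II (it gives Player I more in every row).
The remaining 2×2 game on (I, II) × (a, b) has no saddle point. Let Player I play I with probability p; indifference gives −3p − 8(1−p) = −6p + 5(1−p), so p = 13/16.
Similarly Player II's optimal q on a is 11/16, and the value is -3·(11/16) + (-6)·(5/16) = -63/16.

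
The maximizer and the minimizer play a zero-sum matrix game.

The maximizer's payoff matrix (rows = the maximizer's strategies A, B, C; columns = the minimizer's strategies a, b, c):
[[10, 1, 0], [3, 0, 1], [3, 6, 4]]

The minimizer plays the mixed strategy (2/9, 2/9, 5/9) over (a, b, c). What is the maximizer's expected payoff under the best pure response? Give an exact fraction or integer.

38/9

A: (10)·(2/9) + (1)·(2/9) + (0)·(5/9) = 22/9.
B: (3)·(2/9) + (0)·(2/9) + (1)·(5/9) = 11/9.
C: (3)·(2/9) + (6)·(2/9) + (4)·(5/9) = 38/9.
The best pure response is C with expected payoff 38/9.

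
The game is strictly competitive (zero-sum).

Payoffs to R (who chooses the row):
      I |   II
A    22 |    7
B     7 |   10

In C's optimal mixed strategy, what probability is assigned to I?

1/6

Row minima are 7 and 7, so R's maximin is 7; column maxima are 22 and 10, so C's minimax is 10. These differ, so the equilibrium is in mixed strategies.
Let C play I with probability q. R is indifferent when 22q + 7(1−q) = 7q + 10(1−q), giving q = 1/6.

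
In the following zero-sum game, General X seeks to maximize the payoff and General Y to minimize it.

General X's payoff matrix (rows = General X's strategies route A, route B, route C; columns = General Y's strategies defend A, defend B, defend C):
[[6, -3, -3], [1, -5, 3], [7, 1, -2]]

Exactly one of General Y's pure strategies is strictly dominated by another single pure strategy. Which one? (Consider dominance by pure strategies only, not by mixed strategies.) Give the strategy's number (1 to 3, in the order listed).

1

General Y prefers columns that give General X less. Compare defend A with defend B: -3 < 6, -5 < 1, 1 < 7.
So defend B strictly dominates defend A for General Y; defend A is strictly dominated.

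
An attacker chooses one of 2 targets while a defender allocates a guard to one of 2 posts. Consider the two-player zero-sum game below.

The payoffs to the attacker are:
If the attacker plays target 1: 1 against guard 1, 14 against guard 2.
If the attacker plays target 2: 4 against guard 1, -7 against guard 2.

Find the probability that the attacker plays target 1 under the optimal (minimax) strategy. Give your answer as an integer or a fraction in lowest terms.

Row minima are 1 and -7, so the attacker's maximin is 1; column maxima are 4 and 14, so the defender's minimax is 4. These differ, so the equilibrium is in mixed strategies.
Let the attacker play target 1 with probability p. The defender is indifferent when p + 4(1−p) = 14p − 7(1−p), giving p = 11/24.

11/24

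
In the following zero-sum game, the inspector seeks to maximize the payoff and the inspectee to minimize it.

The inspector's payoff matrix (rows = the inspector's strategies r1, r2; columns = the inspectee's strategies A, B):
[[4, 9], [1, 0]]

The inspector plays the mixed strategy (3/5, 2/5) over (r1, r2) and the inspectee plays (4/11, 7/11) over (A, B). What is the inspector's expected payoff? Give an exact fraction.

Against (4/11, 7/11), each row's expected payoff is r1: 79/11; r2: 4/11.
Taking the (3/5, 2/5)-weighted average: (3/5)·(79/11) + (2/5)·(4/11) = 49/11.

49/11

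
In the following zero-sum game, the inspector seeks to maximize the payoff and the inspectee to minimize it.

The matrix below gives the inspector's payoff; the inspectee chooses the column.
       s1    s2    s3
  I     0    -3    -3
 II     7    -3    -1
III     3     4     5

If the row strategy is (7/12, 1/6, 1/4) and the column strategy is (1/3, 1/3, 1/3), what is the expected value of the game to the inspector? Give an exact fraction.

0

Against (1/3, 1/3, 1/3), each row's expected payoff is I: -2; II: 1; III: 4.
Taking the (7/12, 1/6, 1/4)-weighted average: (7/12)·(-2) + (1/6)·(1) + (1/4)·(4) = 0.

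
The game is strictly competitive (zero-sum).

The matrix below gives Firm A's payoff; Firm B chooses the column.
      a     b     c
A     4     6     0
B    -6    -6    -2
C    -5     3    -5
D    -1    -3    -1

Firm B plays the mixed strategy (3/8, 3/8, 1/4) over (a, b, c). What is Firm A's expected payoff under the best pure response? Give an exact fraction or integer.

15/4

A: (4)·(3/8) + (6)·(3/8) + (0)·(1/4) = 15/4.
B: (-6)·(3/8) + (-6)·(3/8) + (-2)·(1/4) = -5.
C: (-5)·(3/8) + (3)·(3/8) + (-5)·(1/4) = -2.
D: (-1)·(3/8) + (-3)·(3/8) + (-1)·(1/4) = -7/4.
The best pure response is A with expected payoff 15/4.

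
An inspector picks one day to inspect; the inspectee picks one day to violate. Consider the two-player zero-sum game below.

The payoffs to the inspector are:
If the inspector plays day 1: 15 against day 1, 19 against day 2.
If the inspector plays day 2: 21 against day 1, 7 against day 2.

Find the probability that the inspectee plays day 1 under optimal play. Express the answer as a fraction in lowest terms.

2/3

Row minima are 15 and 7, so the inspector's maximin is 15; column maxima are 21 and 19, so the inspectee's minimax is 19. These differ, so the equilibrium is in mixed strategies.
Let the inspectee play day 1 with probability q. The inspector is indifferent when 15q + 19(1−q) = 21q + 7(1−q), giving q = 2/3.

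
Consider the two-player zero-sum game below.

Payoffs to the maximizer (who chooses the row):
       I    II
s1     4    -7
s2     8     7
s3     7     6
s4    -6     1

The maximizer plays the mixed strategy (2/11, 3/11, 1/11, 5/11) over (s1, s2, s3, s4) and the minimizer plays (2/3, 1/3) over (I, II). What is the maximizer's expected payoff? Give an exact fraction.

12/11

Against (2/3, 1/3), each row's expected payoff is s1: 1/3; s2: 23/3; s3: 20/3; s4: -11/3.
Taking the (2/11, 3/11, 1/11, 5/11)-weighted average: (2/11)·(1/3) + (3/11)·(23/3) + (1/11)·(20/3) + (5/11)·(-11/3) = 12/11.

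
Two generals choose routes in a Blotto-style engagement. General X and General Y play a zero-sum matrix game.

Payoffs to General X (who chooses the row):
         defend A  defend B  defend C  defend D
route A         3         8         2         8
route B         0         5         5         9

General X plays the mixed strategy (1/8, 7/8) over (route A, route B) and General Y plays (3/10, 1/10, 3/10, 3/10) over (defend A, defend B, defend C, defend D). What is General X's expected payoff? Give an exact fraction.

Against (3/10, 1/10, 3/10, 3/10), each row's expected payoff is route A: 47/10; route B: 47/10.
Taking the (1/8, 7/8)-weighted average: (1/8)·(47/10) + (7/8)·(47/10) = 47/10.

47/10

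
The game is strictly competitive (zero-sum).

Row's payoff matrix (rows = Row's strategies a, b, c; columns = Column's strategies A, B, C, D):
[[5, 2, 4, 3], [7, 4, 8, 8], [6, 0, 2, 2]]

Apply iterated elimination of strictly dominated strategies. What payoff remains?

4

Column D is strictly dominated by B for Column (2<3, 4<8, 0<2); eliminate D.
Row a is strictly dominated by row b (7>5, 4>2, 8>4); eliminate a.
Column A is strictly dominated by B for Column (4<7, 0<6); eliminate A.
Column C is strictly dominated by B for Column (4<8, 0<2); eliminate C.
Row c is strictly dominated by row b (4>0); eliminate c.
Only (b, B) remains, with payoff 4.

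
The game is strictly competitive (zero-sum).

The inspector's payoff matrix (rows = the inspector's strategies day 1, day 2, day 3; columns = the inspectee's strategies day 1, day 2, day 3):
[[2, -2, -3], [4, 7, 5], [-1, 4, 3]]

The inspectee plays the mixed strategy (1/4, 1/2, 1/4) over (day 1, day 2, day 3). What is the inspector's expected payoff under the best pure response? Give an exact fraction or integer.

day 1: (2)·(1/4) + (-2)·(1/2) + (-3)·(1/4) = -5/4.
day 2: (4)·(1/4) + (7)·(1/2) + (5)·(1/4) = 23/4.
day 3: (-1)·(1/4) + (4)·(1/2) + (3)·(1/4) = 5/2.
The best pure response is day 2 with expected payoff 23/4.

23/4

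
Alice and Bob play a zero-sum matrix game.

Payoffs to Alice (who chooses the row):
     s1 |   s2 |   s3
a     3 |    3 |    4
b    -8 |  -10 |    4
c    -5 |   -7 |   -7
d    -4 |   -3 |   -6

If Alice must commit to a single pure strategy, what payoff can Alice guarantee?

The worst-case payoff for each row is a: 3, b: -10, c: -7, d: -6.
The best of these is 3.

3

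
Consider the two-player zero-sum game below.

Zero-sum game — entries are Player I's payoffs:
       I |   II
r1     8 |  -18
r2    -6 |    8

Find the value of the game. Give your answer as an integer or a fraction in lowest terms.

-11/10

Row minima are -18 and -6, so Player I's maximin is -6; column maxima are 8 and 8, so Player II's minimax is 8. These differ, so the equilibrium is in mixed strategies.
Let Player I play r1 with probability p. Player II is indifferent when 8p − 6(1−p) = −18p + 8(1−p), giving p = 7/20.
Let Player II play I with probability q. Player I is indifferent when 8q − 18(1−q) = −6q + 8(1−q), giving q = 13/20.
The value is 8·(13/20) + (-18)·(7/20) = -11/10.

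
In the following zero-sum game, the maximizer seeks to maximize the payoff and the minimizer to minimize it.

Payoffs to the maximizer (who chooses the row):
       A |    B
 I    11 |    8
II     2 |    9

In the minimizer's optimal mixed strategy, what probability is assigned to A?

1/10

Row minima are 8 and 2, so the maximizer's maximin is 8; column maxima are 11 and 9, so the minimizer's minimax is 9. These differ, so the equilibrium is in mixed strategies.
Let the minimizer play A with probability q. The maximizer is indifferent when 11q + 8(1−q) = 2q + 9(1−q), giving q = 1/10.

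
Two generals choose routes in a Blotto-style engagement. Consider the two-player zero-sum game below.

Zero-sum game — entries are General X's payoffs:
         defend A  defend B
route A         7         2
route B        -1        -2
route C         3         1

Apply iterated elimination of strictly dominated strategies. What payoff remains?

Row route C is strictly dominated by row route A (7>3, 2>1); eliminate route C.
Column defend A is strictly dominated by defend B for General Y (2<7, -2<-1); eliminate defend A.
Row route B is strictly dominated by row route A (2>-2); eliminate route B.
Only (route A, defend B) remains, with payoff 2.

2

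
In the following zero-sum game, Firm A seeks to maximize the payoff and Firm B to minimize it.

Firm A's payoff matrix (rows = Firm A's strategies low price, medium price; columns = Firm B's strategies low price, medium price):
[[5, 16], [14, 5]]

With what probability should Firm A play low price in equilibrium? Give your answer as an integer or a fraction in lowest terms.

9/20

Row minima are 5 and 5, so Firm A's maximin is 5; column maxima are 14 and 16, so Firm B's minimax is 14. These differ, so the equilibrium is in mixed strategies.
Let Firm A play low price with probability p. Firm B is indifferent when 5p + 14(1−p) = 16p + 5(1−p), giving p = 9/20.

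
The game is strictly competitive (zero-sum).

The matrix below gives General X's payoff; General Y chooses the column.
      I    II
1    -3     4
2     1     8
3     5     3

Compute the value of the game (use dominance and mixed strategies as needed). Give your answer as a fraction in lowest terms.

37/9

Row 1 is strictly dominated by row 2, so General X never plays it.
The remaining 2×2 game on (2, 3) × (I, II) has no saddle point. Let General X play 2 with probability p; indifference gives p + 5(1−p) = 8p + 3(1−p), so p = 2/9.
Similarly General Y's optimal q on I is 5/9, and the value is 1·(5/9) + (8)·(4/9) = 37/9.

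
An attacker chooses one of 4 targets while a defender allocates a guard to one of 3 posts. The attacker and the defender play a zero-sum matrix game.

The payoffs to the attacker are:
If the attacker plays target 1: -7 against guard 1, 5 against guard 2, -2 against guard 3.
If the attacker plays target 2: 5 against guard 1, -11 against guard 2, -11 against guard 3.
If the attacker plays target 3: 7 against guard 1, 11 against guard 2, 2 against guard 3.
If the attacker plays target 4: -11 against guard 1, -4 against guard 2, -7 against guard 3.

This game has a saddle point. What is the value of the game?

2

Row minima: -7, -11, 2, -11 → the attacker's maximin is 2.
Column maxima: 7, 11, 2 → the defender's minimax is 2.
They coincide at (target 3, guard 3), so the value is 2.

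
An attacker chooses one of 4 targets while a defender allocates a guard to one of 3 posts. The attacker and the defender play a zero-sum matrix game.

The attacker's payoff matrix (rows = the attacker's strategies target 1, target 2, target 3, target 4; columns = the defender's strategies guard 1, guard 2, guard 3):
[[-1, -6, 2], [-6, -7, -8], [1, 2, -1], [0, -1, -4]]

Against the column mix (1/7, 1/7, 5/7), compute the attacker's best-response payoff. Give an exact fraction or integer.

target 1: (-1)·(1/7) + (-6)·(1/7) + (2)·(5/7) = 3/7.
target 2: (-6)·(1/7) + (-7)·(1/7) + (-8)·(5/7) = -53/7.
target 3: (1)·(1/7) + (2)·(1/7) + (-1)·(5/7) = -2/7.
target 4: (0)·(1/7) + (-1)·(1/7) + (-4)·(5/7) = -3.
The best pure response is target 1 with expected payoff 3/7.

3/7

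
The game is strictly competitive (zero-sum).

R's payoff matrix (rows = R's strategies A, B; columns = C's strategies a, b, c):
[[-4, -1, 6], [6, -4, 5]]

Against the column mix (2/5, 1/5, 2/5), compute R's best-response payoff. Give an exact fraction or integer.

18/5

A: (-4)·(2/5) + (-1)·(1/5) + (6)·(2/5) = 3/5.
B: (6)·(2/5) + (-4)·(1/5) + (5)·(2/5) = 18/5.
The best pure response is B with expected payoff 18/5.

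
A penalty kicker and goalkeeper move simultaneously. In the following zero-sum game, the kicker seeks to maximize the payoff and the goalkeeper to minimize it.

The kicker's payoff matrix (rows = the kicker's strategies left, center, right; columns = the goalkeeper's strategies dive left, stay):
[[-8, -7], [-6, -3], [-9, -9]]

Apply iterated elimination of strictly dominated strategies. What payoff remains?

Row left is strictly dominated by row center (-6>-8, -3>-7); eliminate left.
Row right is strictly dominated by row center (-6>-9, -3>-9); eliminate right.
Column stay is strictly dominated by dive left for the goalkeeper (-6<-3); eliminate stay.
Only (center, dive left) remains, with payoff -6.

-6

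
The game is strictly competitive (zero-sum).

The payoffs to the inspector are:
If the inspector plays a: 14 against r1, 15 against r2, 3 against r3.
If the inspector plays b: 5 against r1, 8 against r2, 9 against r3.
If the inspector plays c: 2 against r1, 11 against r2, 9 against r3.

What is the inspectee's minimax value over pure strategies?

The worst case (largest entry) in each column is r1: 14, r2: 15, r3: 9.
The best (smallest) of these is 9.

9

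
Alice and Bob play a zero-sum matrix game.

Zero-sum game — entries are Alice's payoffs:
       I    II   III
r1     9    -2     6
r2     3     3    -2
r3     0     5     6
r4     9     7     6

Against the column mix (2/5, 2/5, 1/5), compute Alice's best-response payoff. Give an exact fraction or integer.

r1: (9)·(2/5) + (-2)·(2/5) + (6)·(1/5) = 4.
r2: (3)·(2/5) + (3)·(2/5) + (-2)·(1/5) = 2.
r3: (0)·(2/5) + (5)·(2/5) + (6)·(1/5) = 16/5.
r4: (9)·(2/5) + (7)·(2/5) + (6)·(1/5) = 38/5.
The best pure response is r4 with expected payoff 38/5.

38/5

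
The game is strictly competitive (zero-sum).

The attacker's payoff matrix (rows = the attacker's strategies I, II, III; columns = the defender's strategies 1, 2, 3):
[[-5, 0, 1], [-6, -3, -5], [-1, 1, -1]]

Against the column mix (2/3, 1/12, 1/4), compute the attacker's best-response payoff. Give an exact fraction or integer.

-5/6

I: (-5)·(2/3) + (0)·(1/12) + (1)·(1/4) = -37/12.
II: (-6)·(2/3) + (-3)·(1/12) + (-5)·(1/4) = -11/2.
III: (-1)·(2/3) + (1)·(1/12) + (-1)·(1/4) = -5/6.
The best pure response is III with expected payoff -5/6.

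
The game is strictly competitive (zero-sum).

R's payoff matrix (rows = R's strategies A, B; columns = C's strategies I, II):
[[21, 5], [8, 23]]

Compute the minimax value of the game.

443/31

Row minima are 5 and 8, so R's maximin is 8; column maxima are 21 and 23, so C's minimax is 21. These differ, so the equilibrium is in mixed strategies.
Let R play A with probability p. C is indifferent when 21p + 8(1−p) = 5p + 23(1−p), giving p = 15/31.
Let C play I with probability q. R is indifferent when 21q + 5(1−q) = 8q + 23(1−q), giving q = 18/31.
The value is 21·(18/31) + (5)·(13/31) = 443/31.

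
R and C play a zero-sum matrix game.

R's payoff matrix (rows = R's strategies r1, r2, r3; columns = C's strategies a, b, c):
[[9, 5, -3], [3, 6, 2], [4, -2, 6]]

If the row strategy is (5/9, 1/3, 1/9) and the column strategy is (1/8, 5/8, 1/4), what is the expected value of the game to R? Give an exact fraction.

257/72

Against (1/8, 5/8, 1/4), each row's expected payoff is r1: 7/2; r2: 37/8; r3: 3/4.
Taking the (5/9, 1/3, 1/9)-weighted average: (5/9)·(7/2) + (1/3)·(37/8) + (1/9)·(3/4) = 257/72.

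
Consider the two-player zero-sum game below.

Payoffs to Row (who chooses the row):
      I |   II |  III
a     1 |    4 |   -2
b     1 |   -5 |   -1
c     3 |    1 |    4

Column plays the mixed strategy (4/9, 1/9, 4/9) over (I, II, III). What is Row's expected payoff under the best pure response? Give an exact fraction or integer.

a: (1)·(4/9) + (4)·(1/9) + (-2)·(4/9) = 0.
b: (1)·(4/9) + (-5)·(1/9) + (-1)·(4/9) = -5/9.
c: (3)·(4/9) + (1)·(1/9) + (4)·(4/9) = 29/9.
The best pure response is c with expected payoff 29/9.

29/9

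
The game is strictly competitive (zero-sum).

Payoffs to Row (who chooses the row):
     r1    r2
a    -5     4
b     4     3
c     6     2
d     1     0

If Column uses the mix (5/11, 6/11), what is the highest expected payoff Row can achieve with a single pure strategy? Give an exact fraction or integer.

42/11

a: (-5)·(5/11) + (4)·(6/11) = -1/11.
b: (4)·(5/11) + (3)·(6/11) = 38/11.
c: (6)·(5/11) + (2)·(6/11) = 42/11.
d: (1)·(5/11) + (0)·(6/11) = 5/11.
The best pure response is c with expected payoff 42/11.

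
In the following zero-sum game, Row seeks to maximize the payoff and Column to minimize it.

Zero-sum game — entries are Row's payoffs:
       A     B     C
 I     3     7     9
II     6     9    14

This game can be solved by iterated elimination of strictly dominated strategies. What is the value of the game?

6

Column B is strictly dominated by A for Column (3<7, 6<9); eliminate B.
Row I is strictly dominated by row II (6>3, 14>9); eliminate I.
Column C is strictly dominated by A for Column (6<14); eliminate C.
Only (II, A) remains, with payoff 6.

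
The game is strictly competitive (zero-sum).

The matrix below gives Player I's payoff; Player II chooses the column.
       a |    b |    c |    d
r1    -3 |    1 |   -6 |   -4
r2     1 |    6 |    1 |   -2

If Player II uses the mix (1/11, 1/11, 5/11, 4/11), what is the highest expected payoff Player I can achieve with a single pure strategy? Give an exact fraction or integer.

4/11

r1: (-3)·(1/11) + (1)·(1/11) + (-6)·(5/11) + (-4)·(4/11) = -48/11.
r2: (1)·(1/11) + (6)·(1/11) + (1)·(5/11) + (-2)·(4/11) = 4/11.
The best pure response is r2 with expected payoff 4/11.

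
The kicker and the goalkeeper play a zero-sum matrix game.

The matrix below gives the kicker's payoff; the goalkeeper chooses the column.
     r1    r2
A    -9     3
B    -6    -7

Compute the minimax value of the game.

Row minima are -9 and -7, so the kicker's maximin is -7; column maxima are -6 and 3, so the goalkeeper's minimax is -6. These differ, so the equilibrium is in mixed strategies.
Let the kicker play A with probability p. The goalkeeper is indifferent when −9p − 6(1−p) = 3p − 7(1−p), giving p = 1/13.
Let the goalkeeper play r1 with probability q. The kicker is indifferent when −9q + 3(1−q) = −6q − 7(1−q), giving q = 10/13.
The value is -9·(10/13) + (3)·(3/13) = -81/13.

-81/13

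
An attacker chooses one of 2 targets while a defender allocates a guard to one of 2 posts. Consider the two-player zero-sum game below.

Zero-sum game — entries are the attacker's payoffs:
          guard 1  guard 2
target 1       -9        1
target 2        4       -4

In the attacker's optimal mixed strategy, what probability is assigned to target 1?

4/9

Row minima are -9 and -4, so the attacker's maximin is -4; column maxima are 4 and 1, so the defender's minimax is 1. These differ, so the equilibrium is in mixed strategies.
Let the attacker play target 1 with probability p. The defender is indifferent when −9p + 4(1−p) = p − 4(1−p), giving p = 4/9.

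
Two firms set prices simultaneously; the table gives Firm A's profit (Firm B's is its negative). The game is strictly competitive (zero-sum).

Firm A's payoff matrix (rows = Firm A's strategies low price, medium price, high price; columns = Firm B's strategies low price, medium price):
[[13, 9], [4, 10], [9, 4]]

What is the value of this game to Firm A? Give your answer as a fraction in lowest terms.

47/5

Row high price is strictly dominated by row low price, so Firm A never plays it.
The remaining 2×2 game on (low price, medium price) × (low price, medium price) has no saddle point. Let Firm A play low price with probability p; indifference gives 13p + 4(1−p) = 9p + 10(1−p), so p = 3/5.
Similarly Firm B's optimal q on low price is 1/10, and the value is 13·(1/10) + (9)·(9/10) = 47/5.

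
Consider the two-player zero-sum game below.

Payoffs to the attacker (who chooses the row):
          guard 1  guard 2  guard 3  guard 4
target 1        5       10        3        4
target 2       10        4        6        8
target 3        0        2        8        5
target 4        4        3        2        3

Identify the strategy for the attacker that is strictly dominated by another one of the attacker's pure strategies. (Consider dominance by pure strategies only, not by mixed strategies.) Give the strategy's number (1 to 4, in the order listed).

Compare target 4 with target 1: 5 > 4, 10 > 3, 3 > 2, 4 > 3.
So target 1 strictly dominates target 4 for the attacker; target 4 is strictly dominated.

4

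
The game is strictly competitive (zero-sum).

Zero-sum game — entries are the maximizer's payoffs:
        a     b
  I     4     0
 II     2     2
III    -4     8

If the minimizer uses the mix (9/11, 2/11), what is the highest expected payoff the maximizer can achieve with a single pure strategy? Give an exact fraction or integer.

36/11

I: (4)·(9/11) + (0)·(2/11) = 36/11.
II: (2)·(9/11) + (2)·(2/11) = 2.
III: (-4)·(9/11) + (8)·(2/11) = -20/11.
The best pure response is I with expected payoff 36/11.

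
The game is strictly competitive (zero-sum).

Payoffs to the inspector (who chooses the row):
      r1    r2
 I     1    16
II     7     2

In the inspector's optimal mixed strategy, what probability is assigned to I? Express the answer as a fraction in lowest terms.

1/4

Row minima are 1 and 2, so the inspector's maximin is 2; column maxima are 7 and 16, so the inspectee's minimax is 7. These differ, so the equilibrium is in mixed strategies.
Let the inspector play I with probability p. The inspectee is indifferent when p + 7(1−p) = 16p + 2(1−p), giving p = 1/4.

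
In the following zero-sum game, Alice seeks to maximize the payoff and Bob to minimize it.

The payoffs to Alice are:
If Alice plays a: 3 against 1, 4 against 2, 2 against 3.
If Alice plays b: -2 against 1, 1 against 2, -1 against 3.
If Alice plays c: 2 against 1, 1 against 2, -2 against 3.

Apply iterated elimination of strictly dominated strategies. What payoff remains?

Row b is strictly dominated by row a (3>-2, 4>1, 2>-1); eliminate b.
Row c is strictly dominated by row a (3>2, 4>1, 2>-2); eliminate c.
Column 1 is strictly dominated by 3 for Bob (2<3); eliminate 1.
Column 2 is strictly dominated by 3 for Bob (2<4); eliminate 2.
Only (a, 3) remains, with payoff 2.

2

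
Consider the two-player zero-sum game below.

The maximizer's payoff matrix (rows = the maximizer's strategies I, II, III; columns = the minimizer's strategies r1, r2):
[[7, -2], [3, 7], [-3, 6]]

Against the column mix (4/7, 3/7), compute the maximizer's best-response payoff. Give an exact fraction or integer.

33/7

I: (7)·(4/7) + (-2)·(3/7) = 22/7.
II: (3)·(4/7) + (7)·(3/7) = 33/7.
III: (-3)·(4/7) + (6)·(3/7) = 6/7.
The best pure response is II with expected payoff 33/7.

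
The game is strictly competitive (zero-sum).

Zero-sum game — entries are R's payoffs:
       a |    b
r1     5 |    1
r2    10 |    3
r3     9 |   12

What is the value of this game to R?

93/10

Row r1 is strictly dominated by row r2, so R never plays it.
The remaining 2×2 game on (r2, r3) × (a, b) has no saddle point. Let R play r2 with probability p; indifference gives 10p + 9(1−p) = 3p + 12(1−p), so p = 3/10.
Similarly C's optimal q on a is 9/10, and the value is 10·(9/10) + (3)·(1/10) = 93/10.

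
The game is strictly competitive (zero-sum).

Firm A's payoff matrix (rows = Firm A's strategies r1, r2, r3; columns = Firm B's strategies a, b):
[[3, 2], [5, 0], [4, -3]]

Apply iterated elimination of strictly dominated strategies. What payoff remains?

2

Row r3 is strictly dominated by row r2 (5>4, 0>-3); eliminate r3.
Column a is strictly dominated by b for Firm B (2<3, 0<5); eliminate a.
Row r2 is strictly dominated by row r1 (2>0); eliminate r2.
Only (r1, b) remains, with payoff 2.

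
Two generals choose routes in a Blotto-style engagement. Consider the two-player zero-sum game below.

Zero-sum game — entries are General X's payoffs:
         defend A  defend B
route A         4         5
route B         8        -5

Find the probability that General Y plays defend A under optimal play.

5/7

Row minima are 4 and -5, so General X's maximin is 4; column maxima are 8 and 5, so General Y's minimax is 5. These differ, so the equilibrium is in mixed strategies.
Let General Y play defend A with probability q. General X is indifferent when 4q + 5(1−q) = 8q − 5(1−q), giving q = 5/7.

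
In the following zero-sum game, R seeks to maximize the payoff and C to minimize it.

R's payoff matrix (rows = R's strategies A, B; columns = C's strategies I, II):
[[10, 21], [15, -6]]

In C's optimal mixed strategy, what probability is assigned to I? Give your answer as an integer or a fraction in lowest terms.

Row minima are 10 and -6, so R's maximin is 10; column maxima are 15 and 21, so C's minimax is 15. These differ, so the equilibrium is in mixed strategies.
Let C play I with probability q. R is indifferent when 10q + 21(1−q) = 15q − 6(1−q), giving q = 27/32.

27/32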